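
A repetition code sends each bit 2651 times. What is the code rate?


Rate = k/n = 1/2651

1/2651


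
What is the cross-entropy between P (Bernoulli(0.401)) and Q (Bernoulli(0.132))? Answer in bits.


H(P,Q) = -p*log2(q) - (1-p)*log2(1-q). -0.401*log2(0.132) = 1.171477; -0.599*log2(0.868) = 0.122336. H(P,Q) = 1.171477 + 0.122336 = 1.2938

1.2938 bits


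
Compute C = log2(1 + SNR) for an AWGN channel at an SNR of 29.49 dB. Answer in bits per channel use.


SNR_linear = 10^(29.49/10) = 889.2011; C = log2(1 + SNR_linear) = log2(1 + 889.2011) = 9.798

9.798 bits/channel use


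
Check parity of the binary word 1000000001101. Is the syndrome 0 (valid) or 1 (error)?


Syndrome = XOR of all bits = 1 XOR 0 XOR 0 XOR 0 XOR 0 XOR 0 XOR 0 XOR 0 XOR 0 XOR 1 XOR 1 XOR 0 XOR 1 = 0

0


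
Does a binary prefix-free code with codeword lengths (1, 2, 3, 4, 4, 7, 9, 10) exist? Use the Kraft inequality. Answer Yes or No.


Kraft sum = sum(2^(-l_i)) = 1.0107, need <= 1. Result: violated (a binary prefix-free code with these lengths cannot exist)

No


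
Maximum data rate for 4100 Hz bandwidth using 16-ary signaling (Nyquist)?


Rate = 2 * B * log2(M) = 2 * 4100 * 4.0 = 32800.0

32800.0 bps


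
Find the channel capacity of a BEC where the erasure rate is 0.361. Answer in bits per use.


C = 1 - epsilon = 1 - 0.361 = 0.639

0.639 bits


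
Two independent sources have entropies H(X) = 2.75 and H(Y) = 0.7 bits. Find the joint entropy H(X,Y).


For independent variables, H(X,Y) = H(X) + H(Y) = 2.75 + 0.7 = 3.45

3.45 bits


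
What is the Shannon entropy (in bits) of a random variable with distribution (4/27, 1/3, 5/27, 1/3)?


H = -sum(p_i * log2(p_i)). Terms: -(4/27)*log2(4/27) = 0.408131; -(1/3)*log2(1/3) = 0.528321; -(5/27)*log2(5/27) = 0.450548; -(1/3)*log2(1/3) = 0.528321. H = 0.408131 + 0.528321 + 0.450548 + 0.528321 = 1.9153

1.9153 bits


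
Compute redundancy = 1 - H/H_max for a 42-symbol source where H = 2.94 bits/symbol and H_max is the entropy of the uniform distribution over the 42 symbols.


H_max = log2(K) = log2(42) = 5.3923 bits/symbol. Redundancy = 1 - H/H_max = 1 - 2.94/5.3923 = 1 - 0.5452 = 0.4548

0.4548


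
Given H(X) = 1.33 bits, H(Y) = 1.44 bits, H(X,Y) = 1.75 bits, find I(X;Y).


I(X;Y) = H(X) + H(Y) - H(X,Y) = 1.33 + 1.44 - 1.75 = 1.02

1.02 bits


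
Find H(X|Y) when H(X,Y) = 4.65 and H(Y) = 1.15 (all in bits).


H(X|Y) = H(X,Y) - H(Y) = 4.65 - 1.15 = 3.5

3.5 bits


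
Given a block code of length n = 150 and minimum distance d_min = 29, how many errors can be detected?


Detection capability = d_min - 1 = 29 - 1 = 28

28 errors


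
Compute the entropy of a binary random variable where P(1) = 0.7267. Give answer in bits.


H = -p*log2(p) - (1-p)*log2(1-p). -0.7267*log2(0.7267) = 0.334695; -0.2733*log2(0.2733) = 0.511465. H = 0.334695 + 0.511465 = 0.8462

0.8462 bits


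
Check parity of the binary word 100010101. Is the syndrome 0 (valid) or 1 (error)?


Syndrome = XOR of all bits = 1 XOR 0 XOR 0 XOR 0 XOR 1 XOR 0 XOR 1 XOR 0 XOR 1 = 0

0


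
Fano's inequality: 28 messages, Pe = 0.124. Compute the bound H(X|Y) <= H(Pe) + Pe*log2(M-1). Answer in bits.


H(Pe) = -Pe*log2(Pe) - (1-Pe)*log2(1-Pe) = -0.124*log2(0.124) - 0.876*log2(0.876) = 0.373437 + 0.167314 = 0.5408. Pe*log2(M-1) = 0.124*log2(27) = 0.589606. Bound = H(Pe) + Pe*log2(M-1) = 0.373437 + 0.167314 + 0.589606 = 1.1304

1.1304 bits


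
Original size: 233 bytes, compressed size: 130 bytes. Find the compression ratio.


Ratio = original / compressed = 233 / 130 = 1.7923

1.7923


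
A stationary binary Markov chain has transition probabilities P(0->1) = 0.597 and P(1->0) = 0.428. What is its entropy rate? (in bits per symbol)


Stationary distribution: pi_0 = p10/(p01+p10) = 0.4176, pi_1 = 0.5824. Entropy rate H' = pi_0*H(p01) + pi_1*H(p10) = 0.4176*0.9727 + 0.5824*0.985 = 0.9798

0.9798 bits/symbol


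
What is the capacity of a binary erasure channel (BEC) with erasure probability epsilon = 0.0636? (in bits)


C = 1 - epsilon = 1 - 0.0636 = 0.9364

0.9364 bits


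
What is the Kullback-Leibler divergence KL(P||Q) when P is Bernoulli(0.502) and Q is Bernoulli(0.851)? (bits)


KL = p*log2(p/q) + (1-p)*log2((1-p)/(1-q)) = 0.502*log2(0.502/0.851) + 0.498*log2(0.498/0.149) = 0.4847

0.4847 bits


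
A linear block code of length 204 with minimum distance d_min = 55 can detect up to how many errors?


Detection capability = d_min - 1 = 55 - 1 = 54

54 errors


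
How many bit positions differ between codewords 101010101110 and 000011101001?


Count differing positions: ^ . ^ . . ^ . . . ^ ^ ^ = 6 differences

6


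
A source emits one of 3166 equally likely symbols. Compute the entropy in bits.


H = log2(n) = log2(3166) = 11.6284

11.6284 bits


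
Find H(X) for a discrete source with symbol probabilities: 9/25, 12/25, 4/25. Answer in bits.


H = -sum(p_i * log2(p_i)). Terms: -(9/25)*log2(9/25) = 0.530615; -(12/25)*log2(12/25) = 0.508269; -(4/25)*log2(4/25) = 0.423017. H = 0.530615 + 0.508269 + 0.423017 = 1.4619

1.4619 bits


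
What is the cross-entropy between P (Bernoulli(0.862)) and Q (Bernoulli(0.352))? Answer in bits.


H(P,Q) = -p*log2(q) - (1-p)*log2(1-q). -0.862*log2(0.352) = 1.298476; -0.138*log2(0.648) = 0.086379. H(P,Q) = 1.298476 + 0.086379 = 1.3849

1.3849 bits


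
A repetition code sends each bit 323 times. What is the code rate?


Rate = k/n = 1/323

1/323


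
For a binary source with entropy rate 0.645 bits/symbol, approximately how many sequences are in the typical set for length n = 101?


log2|A_typical| = nH = 101 * 0.645 = 65.145, so |A_typical| ~ 2^65.145 = 4.079e+19

4.079e+19


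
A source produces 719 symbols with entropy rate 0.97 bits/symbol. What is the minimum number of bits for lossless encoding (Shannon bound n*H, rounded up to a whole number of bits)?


Minimum bits >= n * H = 719 * 0.97 = 697.43, rounded up to a whole number of bits = 698

698 bits


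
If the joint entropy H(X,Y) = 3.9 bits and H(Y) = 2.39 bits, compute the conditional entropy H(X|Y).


H(X|Y) = H(X,Y) - H(Y) = 3.9 - 2.39 = 1.51

1.51 bits


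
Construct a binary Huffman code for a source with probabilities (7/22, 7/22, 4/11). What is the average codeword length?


Huffman construction (repeatedly merge the two least-probable nodes; each merge adds 1 bit to every symbol beneath it): 7/22 + 7/22 = 7/11; 4/11 + 7/11 = 1. Resulting codeword lengths (in the order the probabilities were given): (2, 2, 1). L_avg = sum(p_i * l_i) = 7/22*2 + 7/22*2 + 4/11*1 = 18/11 = 1.6364

1.6364 bits


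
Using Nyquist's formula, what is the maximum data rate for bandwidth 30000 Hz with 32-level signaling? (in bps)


Rate = 2 * B * log2(M) = 2 * 30000 * 5.0 = 300000.0

300000.0 bps


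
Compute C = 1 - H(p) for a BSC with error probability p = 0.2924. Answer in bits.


H(p) = -p*log2(p) - (1-p)*log2(1-p) = -0.2924*log2(0.2924) - 0.7076*log2(0.7076) = 0.518713 + 0.353088 = 0.8718. C = 1 - H(p) = 1 - 0.8718 = 0.1282

0.1282 bits


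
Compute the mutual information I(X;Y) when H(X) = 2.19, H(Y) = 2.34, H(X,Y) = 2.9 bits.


I(X;Y) = H(X) + H(Y) - H(X,Y) = 2.19 + 2.34 - 2.9 = 1.63

1.63 bits


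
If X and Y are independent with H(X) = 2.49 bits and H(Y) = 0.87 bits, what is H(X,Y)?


For independent variables, H(X,Y) = H(X) + H(Y) = 2.49 + 0.87 = 3.36

3.36 bits


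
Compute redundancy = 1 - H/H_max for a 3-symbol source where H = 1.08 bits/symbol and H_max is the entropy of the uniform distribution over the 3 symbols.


H_max = log2(K) = log2(3) = 1.585 bits/symbol. Redundancy = 1 - H/H_max = 1 - 1.08/1.585 = 1 - 0.6814 = 0.3186

0.3186


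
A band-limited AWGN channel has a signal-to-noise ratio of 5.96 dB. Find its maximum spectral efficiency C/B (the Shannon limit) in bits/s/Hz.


SNR_linear = 10^(5.96/10) = 3.9446; C/B = log2(1 + SNR_linear) = log2(1 + 3.9446) = 2.3058

2.3058 bits/s/Hz


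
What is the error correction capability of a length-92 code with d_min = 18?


Correction capability = floor((d-1)/2) = floor((18-1)/2) = 8

8 errors


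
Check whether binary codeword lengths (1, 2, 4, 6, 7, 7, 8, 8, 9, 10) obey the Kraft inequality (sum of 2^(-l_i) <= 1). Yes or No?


Kraft sum = sum(2^(-l_i)) = 0.8545, need <= 1. Result: satisfied (a binary prefix-free code with these lengths exists)

Yes


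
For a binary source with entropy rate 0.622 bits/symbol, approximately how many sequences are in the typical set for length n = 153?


log2|A_typical| = nH = 153 * 0.622 = 95.166, so |A_typical| ~ 2^95.166 = 4.444e+28

4.444e+28


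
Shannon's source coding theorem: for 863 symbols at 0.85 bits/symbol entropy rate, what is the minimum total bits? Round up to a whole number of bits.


Minimum bits >= n * H = 863 * 0.85 = 733.55, rounded up to a whole number of bits = 734

734 bits


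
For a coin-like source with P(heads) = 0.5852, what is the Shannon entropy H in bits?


H = -p*log2(p) - (1-p)*log2(1-p). -0.5852*log2(0.5852) = 0.452359; -0.4148*log2(0.4148) = 0.526594. H = 0.452359 + 0.526594 = 0.979

0.979 bits


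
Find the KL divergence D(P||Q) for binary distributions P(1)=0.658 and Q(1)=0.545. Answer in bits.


KL = p*log2(p/q) + (1-p)*log2((1-p)/(1-q)) = 0.658*log2(0.658/0.545) + 0.342*log2(0.342/0.455) = 0.038

0.038 bits


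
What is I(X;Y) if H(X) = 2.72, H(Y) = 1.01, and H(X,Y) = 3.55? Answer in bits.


I(X;Y) = H(X) + H(Y) - H(X,Y) = 2.72 + 1.01 - 3.55 = 0.18

0.18 bits


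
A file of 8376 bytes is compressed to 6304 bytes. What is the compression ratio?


Ratio = original / compressed = 8376 / 6304 = 1.3287

1.3287


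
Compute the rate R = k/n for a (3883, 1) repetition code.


Rate = k/n = 1/3883

1/3883


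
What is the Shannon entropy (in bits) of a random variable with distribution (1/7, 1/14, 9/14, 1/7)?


H = -sum(p_i * log2(p_i)). Terms: -(1/7)*log2(1/7) = 0.401051; -(1/14)*log2(1/14) = 0.271954; -(9/14)*log2(9/14) = 0.409776; -(1/7)*log2(1/7) = 0.401051. H = 0.401051 + 0.271954 + 0.409776 + 0.401051 = 1.4838

1.4838 bits


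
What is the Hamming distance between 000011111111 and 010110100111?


Count differing positions: . ^ . ^ . ^ . ^ ^ . . . = 5 differences

5


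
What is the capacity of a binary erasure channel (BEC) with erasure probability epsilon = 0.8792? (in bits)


C = 1 - epsilon = 1 - 0.8792 = 0.1208

0.1208 bits


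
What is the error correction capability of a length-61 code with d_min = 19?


Correction capability = floor((d-1)/2) = floor((19-1)/2) = 9

9 errors


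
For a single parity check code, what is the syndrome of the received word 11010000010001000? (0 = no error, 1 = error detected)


Syndrome = XOR of all bits = 1 XOR 1 XOR 0 XOR 1 XOR 0 XOR 0 XOR 0 XOR 0 XOR 0 XOR 1 XOR 0 XOR 0 XOR 0 XOR 1 XOR 0 XOR 0 XOR 0 = 1

1


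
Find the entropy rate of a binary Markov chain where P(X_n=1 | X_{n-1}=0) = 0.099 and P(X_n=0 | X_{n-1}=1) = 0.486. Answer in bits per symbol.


Stationary distribution: pi_0 = p10/(p01+p10) = 0.8308, pi_1 = 0.1692. Entropy rate H' = pi_0*H(p01) + pi_1*H(p10) = 0.8308*0.4658 + 0.1692*0.9994 = 0.5561

0.5561 bits/symbol


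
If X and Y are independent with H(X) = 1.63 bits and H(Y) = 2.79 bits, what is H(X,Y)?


For independent variables, H(X,Y) = H(X) + H(Y) = 1.63 + 2.79 = 4.42

4.42 bits


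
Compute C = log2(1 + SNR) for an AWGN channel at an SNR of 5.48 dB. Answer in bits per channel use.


SNR_linear = 10^(5.48/10) = 3.5318; C = log2(1 + SNR_linear) = log2(1 + 3.5318) = 2.1801

2.1801 bits/channel use


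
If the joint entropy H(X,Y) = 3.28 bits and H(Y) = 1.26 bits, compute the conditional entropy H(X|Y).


H(X|Y) = H(X,Y) - H(Y) = 3.28 - 1.26 = 2.02

2.02 bits


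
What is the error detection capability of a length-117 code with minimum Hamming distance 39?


Detection capability = d_min - 1 = 39 - 1 = 38

38 errors


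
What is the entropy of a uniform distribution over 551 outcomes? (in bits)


H = log2(n) = log2(551) = 9.1059

9.1059 bits


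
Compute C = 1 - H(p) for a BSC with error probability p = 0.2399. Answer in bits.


H(p) = -p*log2(p) - (1-p)*log2(1-p) = -0.2399*log2(0.2399) - 0.7601*log2(0.7601) = 0.494073 + 0.300801 = 0.7949. C = 1 - H(p) = 1 - 0.7949 = 0.2051

0.2051 bits


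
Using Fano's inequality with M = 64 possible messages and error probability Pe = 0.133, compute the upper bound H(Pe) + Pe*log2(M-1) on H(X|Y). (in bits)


H(Pe) = -Pe*log2(Pe) - (1-Pe)*log2(1-Pe) = -0.133*log2(0.133) - 0.867*log2(0.867) = 0.387097 + 0.178512 = 0.5656. Pe*log2(M-1) = 0.133*log2(63) = 0.794978. Bound = H(Pe) + Pe*log2(M-1) = 0.387097 + 0.178512 + 0.794978 = 1.3606

1.3606 bits


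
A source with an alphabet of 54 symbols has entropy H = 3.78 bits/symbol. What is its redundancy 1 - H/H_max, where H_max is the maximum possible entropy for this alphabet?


H_max = log2(K) = log2(54) = 5.7549 bits/symbol. Redundancy = 1 - H/H_max = 1 - 3.78/5.7549 = 1 - 0.6568 = 0.3432

0.3432


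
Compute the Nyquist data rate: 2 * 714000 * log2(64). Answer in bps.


Rate = 2 * B * log2(M) = 2 * 714000 * 6.0 = 8568000.0

8568000.0 bps


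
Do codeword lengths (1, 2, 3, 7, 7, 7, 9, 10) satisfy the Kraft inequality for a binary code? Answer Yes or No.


Kraft sum = sum(2^(-l_i)) = 0.9014, need <= 1. Result: satisfied (a binary prefix-free code with these lengths exists)

Yes


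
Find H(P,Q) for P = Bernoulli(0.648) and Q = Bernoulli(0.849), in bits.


H(P,Q) = -p*log2(q) - (1-p)*log2(1-q). -0.648*log2(0.849) = 0.153034; -0.352*log2(0.151) = 0.960038. H(P,Q) = 0.153034 + 0.960038 = 1.1131

1.1131 bits


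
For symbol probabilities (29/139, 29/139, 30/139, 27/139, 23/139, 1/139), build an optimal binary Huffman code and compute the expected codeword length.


Huffman construction (repeatedly merge the two least-probable nodes; each merge adds 1 bit to every symbol beneath it): 1/139 + 23/139 = 24/139; 24/139 + 27/139 = 51/139; 29/139 + 29/139 = 58/139; 30/139 + 51/139 = 81/139; 58/139 + 81/139 = 1. Resulting codeword lengths (in the order the probabilities were given): (2, 2, 2, 3, 4, 4). L_avg = sum(p_i * l_i) = 29/139*2 + 29/139*2 + 30/139*2 + 27/139*3 + 23/139*4 + 1/139*4 = 353/139 = 2.5396

2.5396 bits


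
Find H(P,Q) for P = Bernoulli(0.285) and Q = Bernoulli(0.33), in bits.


H(P,Q) = -p*log2(q) - (1-p)*log2(1-q). -0.285*log2(0.33) = 0.455847; -0.715*log2(0.67) = 0.413103. H(P,Q) = 0.455847 + 0.413103 = 0.869

0.869 bits


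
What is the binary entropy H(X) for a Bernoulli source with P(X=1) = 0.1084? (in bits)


H = -p*log2(p) - (1-p)*log2(1-p). -0.1084*log2(0.1084) = 0.347483; -0.8916*log2(0.8916) = 0.147588. H = 0.347483 + 0.147588 = 0.4951

0.4951 bits


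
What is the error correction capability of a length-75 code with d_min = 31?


Correction capability = floor((d-1)/2) = floor((31-1)/2) = 15

15 errors


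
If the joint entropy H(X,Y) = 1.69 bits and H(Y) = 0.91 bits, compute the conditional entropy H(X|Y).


H(X|Y) = H(X,Y) - H(Y) = 1.69 - 0.91 = 0.78

0.78 bits


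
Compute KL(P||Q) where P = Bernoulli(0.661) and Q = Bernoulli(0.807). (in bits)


KL = p*log2(p/q) + (1-p)*log2((1-p)/(1-q)) = 0.661*log2(0.661/0.807) + 0.339*log2(0.339/0.193) = 0.0852

0.0852 bits


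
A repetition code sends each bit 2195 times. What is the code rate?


Rate = k/n = 1/2195

1/2195


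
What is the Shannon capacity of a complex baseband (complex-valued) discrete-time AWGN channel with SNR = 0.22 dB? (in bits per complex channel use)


SNR_linear = 10^(0.22/10) = 1.052; C = log2(1 + SNR_linear) = log2(1 + 1.052) = 1.037

1.037 bits/channel use


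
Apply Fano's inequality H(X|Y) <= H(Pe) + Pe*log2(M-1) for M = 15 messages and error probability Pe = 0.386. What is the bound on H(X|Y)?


H(Pe) = -Pe*log2(Pe) - (1-Pe)*log2(1-Pe) = -0.386*log2(0.386) - 0.614*log2(0.614) = 0.530104 + 0.432065 = 0.9622. Pe*log2(M-1) = 0.386*log2(14) = 1.469639. Bound = H(Pe) + Pe*log2(M-1) = 0.530104 + 0.432065 + 1.469639 = 2.4318

2.4318 bits


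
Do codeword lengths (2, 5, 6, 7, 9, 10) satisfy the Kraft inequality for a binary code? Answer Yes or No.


Kraft sum = sum(2^(-l_i)) = 0.3076, need <= 1. Result: satisfied (a binary prefix-free code with these lengths exists)

Yes


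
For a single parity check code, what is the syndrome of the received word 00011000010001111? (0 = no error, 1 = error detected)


Syndrome = XOR of all bits = 0 XOR 0 XOR 0 XOR 1 XOR 1 XOR 0 XOR 0 XOR 0 XOR 0 XOR 1 XOR 0 XOR 0 XOR 0 XOR 1 XOR 1 XOR 1 XOR 1 = 1

1


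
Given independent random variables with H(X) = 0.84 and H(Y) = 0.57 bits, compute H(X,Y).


For independent variables, H(X,Y) = H(X) + H(Y) = 0.84 + 0.57 = 1.41

1.41 bits


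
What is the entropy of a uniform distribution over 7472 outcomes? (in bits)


H = log2(n) = log2(7472) = 12.8673

12.8673 bits


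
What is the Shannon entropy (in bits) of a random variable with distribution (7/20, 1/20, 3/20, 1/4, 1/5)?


H = -sum(p_i * log2(p_i)). Terms: -(7/20)*log2(7/20) = 0.530101; -(1/20)*log2(1/20) = 0.216096; -(3/20)*log2(3/20) = 0.410545; -(1/4)*log2(1/4) = 0.500000; -(1/5)*log2(1/5) = 0.464386. H = 0.530101 + 0.216096 + 0.410545 + 0.500000 + 0.464386 = 2.1211

2.1211 bits


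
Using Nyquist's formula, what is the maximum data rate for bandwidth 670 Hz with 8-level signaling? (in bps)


Rate = 2 * B * log2(M) = 2 * 670 * 3.0 = 4020.0

4020.0 bps


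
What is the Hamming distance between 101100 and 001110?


Count differing positions: ^ . . . ^ . = 2 differences

2


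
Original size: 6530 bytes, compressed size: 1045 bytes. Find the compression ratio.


Ratio = original / compressed = 6530 / 1045 = 6.2488

6.2488


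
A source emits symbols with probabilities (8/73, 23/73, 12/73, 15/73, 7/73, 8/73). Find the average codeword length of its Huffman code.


Huffman construction (repeatedly merge the two least-probable nodes; each merge adds 1 bit to every symbol beneath it): 7/73 + 8/73 = 15/73; 8/73 + 12/73 = 20/73; 15/73 + 15/73 = 30/73; 20/73 + 23/73 = 43/73; 30/73 + 43/73 = 1. Resulting codeword lengths (in the order the probabilities were given): (3, 2, 3, 2, 3, 3). L_avg = sum(p_i * l_i) = 8/73*3 + 23/73*2 + 12/73*3 + 15/73*2 + 7/73*3 + 8/73*3 = 181/73 = 2.4795

2.4795 bits


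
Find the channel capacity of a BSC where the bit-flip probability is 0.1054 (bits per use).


H(p) = -p*log2(p) - (1-p)*log2(1-p) = -0.1054*log2(0.1054) - 0.8946*log2(0.8946) = 0.342134 + 0.143749 = 0.4859. C = 1 - H(p) = 1 - 0.4859 = 0.5141

0.5141 bits


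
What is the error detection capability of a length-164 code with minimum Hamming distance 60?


Detection capability = d_min - 1 = 60 - 1 = 59

59 errors


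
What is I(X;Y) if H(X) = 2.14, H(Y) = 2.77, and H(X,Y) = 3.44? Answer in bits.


I(X;Y) = H(X) + H(Y) - H(X,Y) = 2.14 + 2.77 - 3.44 = 1.47

1.47 bits


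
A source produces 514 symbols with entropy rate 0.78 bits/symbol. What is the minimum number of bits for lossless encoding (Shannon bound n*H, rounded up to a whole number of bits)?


Minimum bits >= n * H = 514 * 0.78 = 400.92, rounded up to a whole number of bits = 401

401 bits


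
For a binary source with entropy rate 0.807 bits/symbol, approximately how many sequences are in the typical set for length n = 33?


log2|A_typical| = nH = 33 * 0.807 = 26.631, so |A_typical| ~ 2^26.631 = 1.039e+08

1.039e+08


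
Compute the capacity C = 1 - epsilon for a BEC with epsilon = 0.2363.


C = 1 - epsilon = 1 - 0.2363 = 0.7637

0.7637 bits


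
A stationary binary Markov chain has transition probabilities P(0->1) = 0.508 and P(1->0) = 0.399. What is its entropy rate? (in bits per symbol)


Stationary distribution: pi_0 = p10/(p01+p10) = 0.4399, pi_1 = 0.5601. Entropy rate H' = pi_0*H(p01) + pi_1*H(p10) = 0.4399*0.9998 + 0.5601*0.9704 = 0.9833

0.9833 bits/symbol


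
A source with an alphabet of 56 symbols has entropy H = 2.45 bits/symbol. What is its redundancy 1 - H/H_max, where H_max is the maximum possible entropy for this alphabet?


H_max = log2(K) = log2(56) = 5.8074 bits/symbol. Redundancy = 1 - H/H_max = 1 - 2.45/5.8074 = 1 - 0.4219 = 0.5781

0.5781


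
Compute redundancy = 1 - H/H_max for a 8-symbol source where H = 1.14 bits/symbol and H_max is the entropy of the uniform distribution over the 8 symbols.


H_max = log2(K) = log2(8) = 3.0 bits/symbol. Redundancy = 1 - H/H_max = 1 - 1.14/3.0 = 1 - 0.38 = 0.62

0.62


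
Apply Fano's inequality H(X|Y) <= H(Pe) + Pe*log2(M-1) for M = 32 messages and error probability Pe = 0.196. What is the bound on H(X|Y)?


H(Pe) = -Pe*log2(Pe) - (1-Pe)*log2(1-Pe) = -0.196*log2(0.196) - 0.804*log2(0.804) = 0.460811 + 0.253045 = 0.7139. Pe*log2(M-1) = 0.196*log2(31) = 0.971022. Bound = H(Pe) + Pe*log2(M-1) = 0.460811 + 0.253045 + 0.971022 = 1.6849

1.6849 bits


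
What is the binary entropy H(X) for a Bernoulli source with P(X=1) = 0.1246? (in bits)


H = -p*log2(p) - (1-p)*log2(1-p). -0.1246*log2(0.1246) = 0.374376; -0.8754*log2(0.8754) = 0.168064. H = 0.374376 + 0.168064 = 0.5424

0.5424 bits


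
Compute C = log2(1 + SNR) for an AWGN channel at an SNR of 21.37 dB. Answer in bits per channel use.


SNR_linear = 10^(21.37/10) = 137.0882; C = log2(1 + SNR_linear) = log2(1 + 137.0882) = 7.1094

7.1094 bits/channel use


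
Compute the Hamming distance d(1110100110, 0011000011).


Count differing positions: ^ ^ . ^ ^ . . ^ . ^ = 6 differences

6


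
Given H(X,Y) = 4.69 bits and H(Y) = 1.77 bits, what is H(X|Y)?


H(X|Y) = H(X,Y) - H(Y) = 4.69 - 1.77 = 2.92

2.92 bits


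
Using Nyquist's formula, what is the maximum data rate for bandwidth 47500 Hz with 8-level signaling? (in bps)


Rate = 2 * B * log2(M) = 2 * 47500 * 3.0 = 285000.0

285000.0 bps


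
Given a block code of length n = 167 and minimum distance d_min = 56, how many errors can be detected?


Detection capability = d_min - 1 = 56 - 1 = 55

55 errors


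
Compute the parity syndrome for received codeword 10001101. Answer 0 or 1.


Syndrome = XOR of all bits = 1 XOR 0 XOR 0 XOR 0 XOR 1 XOR 1 XOR 0 XOR 1 = 0

0


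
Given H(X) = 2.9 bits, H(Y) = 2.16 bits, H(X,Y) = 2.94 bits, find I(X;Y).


I(X;Y) = H(X) + H(Y) - H(X,Y) = 2.9 + 2.16 - 2.94 = 2.12

2.12 bits


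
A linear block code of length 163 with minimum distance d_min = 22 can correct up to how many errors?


Correction capability = floor((d-1)/2) = floor((22-1)/2) = 10

10 errors


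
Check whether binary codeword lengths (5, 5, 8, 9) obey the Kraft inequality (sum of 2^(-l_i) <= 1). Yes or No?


Kraft sum = sum(2^(-l_i)) = 0.0684, need <= 1. Result: satisfied (a binary prefix-free code with these lengths exists)

Yes


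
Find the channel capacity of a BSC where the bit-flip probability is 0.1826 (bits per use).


H(p) = -p*log2(p) - (1-p)*log2(1-p) = -0.1826*log2(0.1826) - 0.8174*log2(0.8174) = 0.447962 + 0.237770 = 0.6857. C = 1 - H(p) = 1 - 0.6857 = 0.3143

0.3143 bits


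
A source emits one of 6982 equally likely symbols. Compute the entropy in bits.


H = log2(n) = log2(6982) = 12.7694

12.7694 bits


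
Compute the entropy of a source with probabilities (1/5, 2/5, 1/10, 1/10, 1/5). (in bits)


H = -sum(p_i * log2(p_i)). Terms: -(1/5)*log2(1/5) = 0.464386; -(2/5)*log2(2/5) = 0.528771; -(1/10)*log2(1/10) = 0.332193; -(1/10)*log2(1/10) = 0.332193; -(1/5)*log2(1/5) = 0.464386. H = 0.464386 + 0.528771 + 0.332193 + 0.332193 + 0.464386 = 2.1219

2.1219 bits


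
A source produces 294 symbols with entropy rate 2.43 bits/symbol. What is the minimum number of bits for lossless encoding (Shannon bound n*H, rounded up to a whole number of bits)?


Minimum bits >= n * H = 294 * 2.43 = 714.42, rounded up to a whole number of bits = 715

715 bits


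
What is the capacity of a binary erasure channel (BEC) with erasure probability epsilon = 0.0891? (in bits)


C = 1 - epsilon = 1 - 0.0891 = 0.9109

0.9109 bits


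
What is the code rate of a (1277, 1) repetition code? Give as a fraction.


Rate = k/n = 1/1277

1/1277


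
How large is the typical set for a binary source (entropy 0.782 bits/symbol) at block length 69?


log2|A_typical| = nH = 69 * 0.782 = 53.958, so |A_typical| ~ 2^53.958 = 1.750e+16

1.750e+16


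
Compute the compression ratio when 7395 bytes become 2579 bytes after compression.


Ratio = original / compressed = 7395 / 2579 = 2.8674

2.8674


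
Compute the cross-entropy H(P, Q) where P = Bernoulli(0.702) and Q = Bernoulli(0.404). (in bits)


H(P,Q) = -p*log2(q) - (1-p)*log2(1-q). -0.702*log2(0.404) = 0.917916; -0.298*log2(0.596) = 0.222491. H(P,Q) = 0.917916 + 0.222491 = 1.1404

1.1404 bits


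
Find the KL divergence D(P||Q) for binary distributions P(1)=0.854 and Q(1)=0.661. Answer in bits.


KL = p*log2(p/q) + (1-p)*log2((1-p)/(1-q)) = 0.854*log2(0.854/0.661) + 0.146*log2(0.146/0.339) = 0.1382

0.1382 bits


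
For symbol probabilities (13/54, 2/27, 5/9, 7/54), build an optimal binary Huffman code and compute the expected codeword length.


Huffman construction (repeatedly merge the two least-probable nodes; each merge adds 1 bit to every symbol beneath it): 2/27 + 7/54 = 11/54; 11/54 + 13/54 = 4/9; 4/9 + 5/9 = 1. Resulting codeword lengths (in the order the probabilities were given): (2, 3, 1, 3). L_avg = sum(p_i * l_i) = 13/54*2 + 2/27*3 + 5/9*1 + 7/54*3 = 89/54 = 1.6481

1.6481 bits


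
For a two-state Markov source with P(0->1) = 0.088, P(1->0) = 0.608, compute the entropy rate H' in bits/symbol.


Stationary distribution: pi_0 = p10/(p01+p10) = 0.8736, pi_1 = 0.1264. Entropy rate H' = pi_0*H(p01) + pi_1*H(p10) = 0.8736*0.4298 + 0.1264*0.9661 = 0.4976

0.4976 bits/symbol


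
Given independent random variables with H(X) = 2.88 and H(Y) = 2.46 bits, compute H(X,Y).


For independent variables, H(X,Y) = H(X) + H(Y) = 2.88 + 2.46 = 5.34

5.34 bits


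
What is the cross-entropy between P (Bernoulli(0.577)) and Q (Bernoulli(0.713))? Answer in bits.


H(P,Q) = -p*log2(q) - (1-p)*log2(1-q). -0.577*log2(0.713) = 0.281591; -0.423*log2(0.287) = 0.761771. H(P,Q) = 0.281591 + 0.761771 = 1.0434

1.0434 bits


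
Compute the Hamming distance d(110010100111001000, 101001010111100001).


Count differing positions: . ^ ^ . ^ ^ ^ ^ . . . . ^ . ^ . . ^ = 9 differences

9


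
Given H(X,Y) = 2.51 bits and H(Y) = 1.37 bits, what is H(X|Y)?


H(X|Y) = H(X,Y) - H(Y) = 2.51 - 1.37 = 1.14

1.14 bits


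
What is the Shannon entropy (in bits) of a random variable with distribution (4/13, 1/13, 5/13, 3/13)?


H = -sum(p_i * log2(p_i)). Terms: -(4/13)*log2(4/13) = 0.523212; -(1/13)*log2(1/13) = 0.284649; -(5/13)*log2(5/13) = 0.530197; -(3/13)*log2(3/13) = 0.488187. H = 0.523212 + 0.284649 + 0.530197 + 0.488187 = 1.8262

1.8262 bits


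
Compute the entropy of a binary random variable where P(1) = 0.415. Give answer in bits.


H = -p*log2(p) - (1-p)*log2(1-p). -0.415*log2(0.415) = 0.526559; -0.585*log2(0.585) = 0.452493. H = 0.526559 + 0.452493 = 0.9791

0.9791 bits


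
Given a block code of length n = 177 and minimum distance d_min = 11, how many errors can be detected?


Detection capability = d_min - 1 = 11 - 1 = 10

10 errors


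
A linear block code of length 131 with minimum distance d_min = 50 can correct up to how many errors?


Correction capability = floor((d-1)/2) = floor((50-1)/2) = 24

24 errors


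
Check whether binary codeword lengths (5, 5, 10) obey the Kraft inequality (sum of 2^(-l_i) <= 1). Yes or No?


Kraft sum = sum(2^(-l_i)) = 0.0635, need <= 1. Result: satisfied (a binary prefix-free code with these lengths exists)

Yes


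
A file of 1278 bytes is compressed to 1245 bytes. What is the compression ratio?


Ratio = original / compressed = 1278 / 1245 = 1.0265

1.0265


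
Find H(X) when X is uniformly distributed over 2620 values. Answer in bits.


H = log2(n) = log2(2620) = 11.3554

11.3554 bits


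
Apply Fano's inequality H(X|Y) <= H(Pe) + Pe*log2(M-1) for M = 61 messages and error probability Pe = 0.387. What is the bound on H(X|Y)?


H(Pe) = -Pe*log2(Pe) - (1-Pe)*log2(1-Pe) = -0.387*log2(0.387) - 0.613*log2(0.613) = 0.530033 + 0.432803 = 0.9628. Pe*log2(M-1) = 0.387*log2(60) = 2.285967. Bound = H(Pe) + Pe*log2(M-1) = 0.530033 + 0.432803 + 2.285967 = 3.2488

3.2488 bits


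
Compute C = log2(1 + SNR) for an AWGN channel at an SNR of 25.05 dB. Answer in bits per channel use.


SNR_linear = 10^(25.05/10) = 319.8895; C = log2(1 + SNR_linear) = log2(1 + 319.8895) = 8.3259

8.3259 bits/channel use


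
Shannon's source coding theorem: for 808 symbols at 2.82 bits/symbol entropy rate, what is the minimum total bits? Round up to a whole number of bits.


Minimum bits >= n * H = 808 * 2.82 = 2278.56, rounded up to a whole number of bits = 2279

2279 bits


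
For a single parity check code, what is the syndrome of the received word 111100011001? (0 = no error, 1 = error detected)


Syndrome = XOR of all bits = 1 XOR 1 XOR 1 XOR 1 XOR 0 XOR 0 XOR 0 XOR 1 XOR 1 XOR 0 XOR 0 XOR 1 = 1

1


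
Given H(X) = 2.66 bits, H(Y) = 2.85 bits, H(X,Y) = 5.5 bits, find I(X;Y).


I(X;Y) = H(X) + H(Y) - H(X,Y) = 2.66 + 2.85 - 5.5 = 0.01

0.01 bits


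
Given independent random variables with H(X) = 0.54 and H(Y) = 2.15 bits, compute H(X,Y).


For independent variables, H(X,Y) = H(X) + H(Y) = 0.54 + 2.15 = 2.69

2.69 bits


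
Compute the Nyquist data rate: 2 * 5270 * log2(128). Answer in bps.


Rate = 2 * B * log2(M) = 2 * 5270 * 7.0 = 73780.0

73780.0 bps


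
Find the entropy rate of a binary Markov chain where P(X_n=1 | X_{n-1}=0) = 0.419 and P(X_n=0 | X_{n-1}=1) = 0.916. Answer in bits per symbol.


Stationary distribution: pi_0 = p10/(p01+p10) = 0.6861, pi_1 = 0.3139. Entropy rate H' = pi_0*H(p01) + pi_1*H(p10) = 0.6861*0.981 + 0.3139*0.4161 = 0.8037

0.8037 bits/symbol


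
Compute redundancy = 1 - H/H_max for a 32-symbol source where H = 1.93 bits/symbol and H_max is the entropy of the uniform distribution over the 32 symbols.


H_max = log2(K) = log2(32) = 5.0 bits/symbol. Redundancy = 1 - H/H_max = 1 - 1.93/5.0 = 1 - 0.386 = 0.614

0.614


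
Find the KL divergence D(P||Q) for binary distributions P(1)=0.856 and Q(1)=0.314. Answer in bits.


KL = p*log2(p/q) + (1-p)*log2((1-p)/(1-q)) = 0.856*log2(0.856/0.314) + 0.144*log2(0.144/0.686) = 0.9142

0.9142 bits


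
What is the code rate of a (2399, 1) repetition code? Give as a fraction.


Rate = k/n = 1/2399

1/2399


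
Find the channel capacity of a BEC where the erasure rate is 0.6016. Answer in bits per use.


C = 1 - epsilon = 1 - 0.6016 = 0.3984

0.3984 bits


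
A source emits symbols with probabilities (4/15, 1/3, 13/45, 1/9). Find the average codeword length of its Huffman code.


Huffman construction (repeatedly merge the two least-probable nodes; each merge adds 1 bit to every symbol beneath it): 1/9 + 4/15 = 17/45; 13/45 + 1/3 = 28/45; 17/45 + 28/45 = 1. Resulting codeword lengths (in the order the probabilities were given): (2, 2, 2, 2). L_avg = sum(p_i * l_i) = 4/15*2 + 1/3*2 + 13/45*2 + 1/9*2 = 2

2.0 bits


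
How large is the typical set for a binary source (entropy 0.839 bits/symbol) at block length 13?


log2|A_typical| = nH = 13 * 0.839 = 10.907, so |A_typical| ~ 2^10.907 = 1.920e+03

1.920e+03


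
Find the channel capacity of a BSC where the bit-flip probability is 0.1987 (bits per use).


H(p) = -p*log2(p) - (1-p)*log2(1-p) = -0.1987*log2(0.1987) - 0.8013*log2(0.8013) = 0.463237 + 0.256084 = 0.7193. C = 1 - H(p) = 1 - 0.7193 = 0.2807

0.2807 bits


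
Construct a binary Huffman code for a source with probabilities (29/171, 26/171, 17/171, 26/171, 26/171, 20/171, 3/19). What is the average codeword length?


Huffman construction (repeatedly merge the two least-probable nodes; each merge adds 1 bit to every symbol beneath it): 17/171 + 20/171 = 37/171; 26/171 + 26/171 = 52/171; 26/171 + 3/19 = 53/171; 29/171 + 37/171 = 22/57; 52/171 + 53/171 = 35/57; 22/57 + 35/57 = 1. Resulting codeword lengths (in the order the probabilities were given): (2, 3, 3, 3, 3, 3, 3). L_avg = sum(p_i * l_i) = 29/171*2 + 26/171*3 + 17/171*3 + 26/171*3 + 26/171*3 + 20/171*3 + 3/19*3 = 484/171 = 2.8304

2.8304 bits


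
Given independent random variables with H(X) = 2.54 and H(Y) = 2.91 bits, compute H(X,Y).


For independent variables, H(X,Y) = H(X) + H(Y) = 2.54 + 2.91 = 5.45

5.45 bits


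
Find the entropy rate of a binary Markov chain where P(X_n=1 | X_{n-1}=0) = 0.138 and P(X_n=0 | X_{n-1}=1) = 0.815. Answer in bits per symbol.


Stationary distribution: pi_0 = p10/(p01+p10) = 0.8552, pi_1 = 0.1448. Entropy rate H' = pi_0*H(p01) + pi_1*H(p10) = 0.8552*0.579 + 0.1448*0.6909 = 0.5952

0.5952 bits/symbol


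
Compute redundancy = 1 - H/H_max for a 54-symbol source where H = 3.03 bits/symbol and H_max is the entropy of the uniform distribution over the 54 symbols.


H_max = log2(K) = log2(54) = 5.7549 bits/symbol. Redundancy = 1 - H/H_max = 1 - 3.03/5.7549 = 1 - 0.5265 = 0.4735

0.4735


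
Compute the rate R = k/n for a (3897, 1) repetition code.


Rate = k/n = 1/3897

1/3897


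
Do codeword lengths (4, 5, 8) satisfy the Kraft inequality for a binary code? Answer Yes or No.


Kraft sum = sum(2^(-l_i)) = 0.0977, need <= 1. Result: satisfied (a binary prefix-free code with these lengths exists)

Yes


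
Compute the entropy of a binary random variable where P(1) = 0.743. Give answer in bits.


H = -p*log2(p) - (1-p)*log2(1-p). -0.743*log2(0.743) = 0.318424; -0.257*log2(0.257) = 0.503761. H = 0.318424 + 0.503761 = 0.8222

0.8222 bits


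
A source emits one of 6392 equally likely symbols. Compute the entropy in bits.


H = log2(n) = log2(6392) = 12.6421

12.6421 bits


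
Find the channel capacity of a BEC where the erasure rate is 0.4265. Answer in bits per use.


C = 1 - epsilon = 1 - 0.4265 = 0.5735

0.5735 bits


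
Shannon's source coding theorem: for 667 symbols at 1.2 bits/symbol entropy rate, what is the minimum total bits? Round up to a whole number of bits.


Minimum bits >= n * H = 667 * 1.2 = 800.4, rounded up to a whole number of bits = 801

801 bits


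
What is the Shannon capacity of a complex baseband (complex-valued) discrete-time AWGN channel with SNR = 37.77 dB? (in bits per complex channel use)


SNR_linear = 10^(37.77/10) = 5984.116; C = log2(1 + SNR_linear) = log2(1 + 5984.116) = 12.5472

12.5472 bits/channel use


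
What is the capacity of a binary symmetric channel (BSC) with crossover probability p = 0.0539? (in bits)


H(p) = -p*log2(p) - (1-p)*log2(1-p) = -0.0539*log2(0.0539) - 0.9461*log2(0.9461) = 0.227111 + 0.075627 = 0.3027. C = 1 - H(p) = 1 - 0.3027 = 0.6973

0.6973 bits


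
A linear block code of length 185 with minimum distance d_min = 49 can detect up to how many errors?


Detection capability = d_min - 1 = 49 - 1 = 48

48 errors


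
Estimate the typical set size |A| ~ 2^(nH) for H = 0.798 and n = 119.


log2|A_typical| = nH = 119 * 0.798 = 94.962, so |A_typical| ~ 2^94.962 = 3.858e+28

3.858e+28


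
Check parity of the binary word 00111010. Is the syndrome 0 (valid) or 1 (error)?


Syndrome = XOR of all bits = 0 XOR 0 XOR 1 XOR 1 XOR 1 XOR 0 XOR 1 XOR 0 = 0

0


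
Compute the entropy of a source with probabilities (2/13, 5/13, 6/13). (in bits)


H = -sum(p_i * log2(p_i)). Terms: -(2/13)*log2(2/13) = 0.415452; -(5/13)*log2(5/13) = 0.530197; -(6/13)*log2(6/13) = 0.514836. H = 0.415452 + 0.530197 + 0.514836 = 1.4605

1.4605 bits


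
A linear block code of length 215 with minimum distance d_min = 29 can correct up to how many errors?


Correction capability = floor((d-1)/2) = floor((29-1)/2) = 14

14 errors


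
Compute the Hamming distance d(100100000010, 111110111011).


Count differing positions: . ^ ^ . ^ . ^ ^ ^ . . ^ = 7 differences

7


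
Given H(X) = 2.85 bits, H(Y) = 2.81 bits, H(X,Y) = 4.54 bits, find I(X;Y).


I(X;Y) = H(X) + H(Y) - H(X,Y) = 2.85 + 2.81 - 4.54 = 1.12

1.12 bits


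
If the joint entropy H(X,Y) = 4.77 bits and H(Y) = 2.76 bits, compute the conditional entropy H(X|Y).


H(X|Y) = H(X,Y) - H(Y) = 4.77 - 2.76 = 2.01

2.01 bits


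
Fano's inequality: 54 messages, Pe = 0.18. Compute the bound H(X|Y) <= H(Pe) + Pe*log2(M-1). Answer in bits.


H(Pe) = -Pe*log2(Pe) - (1-Pe)*log2(1-Pe) = -0.18*log2(0.18) - 0.82*log2(0.82) = 0.445308 + 0.234769 = 0.6801. Pe*log2(M-1) = 0.18*log2(53) = 1.031026. Bound = H(Pe) + Pe*log2(M-1) = 0.445308 + 0.234769 + 1.031026 = 1.7111

1.7111 bits


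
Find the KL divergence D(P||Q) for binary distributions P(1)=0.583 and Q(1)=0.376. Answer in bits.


KL = p*log2(p/q) + (1-p)*log2((1-p)/(1-q)) = 0.583*log2(0.583/0.376) + 0.417*log2(0.417/0.624) = 0.1264

0.1264 bits


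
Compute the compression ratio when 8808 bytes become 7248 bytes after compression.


Ratio = original / compressed = 8808 / 7248 = 1.2152

1.2152


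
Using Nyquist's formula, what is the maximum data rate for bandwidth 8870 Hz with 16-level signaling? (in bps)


Rate = 2 * B * log2(M) = 2 * 8870 * 4.0 = 70960.0

70960.0 bps


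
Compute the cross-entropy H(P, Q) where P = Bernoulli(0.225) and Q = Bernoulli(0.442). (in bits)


H(P,Q) = -p*log2(q) - (1-p)*log2(1-q). -0.225*log2(0.442) = 0.265023; -0.775*log2(0.558) = 0.652289. H(P,Q) = 0.265023 + 0.652289 = 0.9173

0.9173 bits


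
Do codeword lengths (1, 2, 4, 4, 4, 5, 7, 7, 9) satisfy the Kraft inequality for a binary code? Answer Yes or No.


Kraft sum = sum(2^(-l_i)) = 0.9863, need <= 1. Result: satisfied (a binary prefix-free code with these lengths exists)

Yes


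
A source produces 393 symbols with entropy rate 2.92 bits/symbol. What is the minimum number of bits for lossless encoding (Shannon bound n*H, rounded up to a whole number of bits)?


Minimum bits >= n * H = 393 * 2.92 = 1147.56, rounded up to a whole number of bits = 1148

1148 bits


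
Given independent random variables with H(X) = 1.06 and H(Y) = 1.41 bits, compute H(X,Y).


For independent variables, H(X,Y) = H(X) + H(Y) = 1.06 + 1.41 = 2.47

2.47 bits


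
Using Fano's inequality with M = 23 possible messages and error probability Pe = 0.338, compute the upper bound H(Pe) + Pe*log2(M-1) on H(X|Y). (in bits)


H(Pe) = -Pe*log2(Pe) - (1-Pe)*log2(1-Pe) = -0.338*log2(0.338) - 0.662*log2(0.662) = 0.528938 + 0.393954 = 0.9229. Pe*log2(M-1) = 0.338*log2(22) = 1.507288. Bound = H(Pe) + Pe*log2(M-1) = 0.528938 + 0.393954 + 1.507288 = 2.4302

2.4302 bits


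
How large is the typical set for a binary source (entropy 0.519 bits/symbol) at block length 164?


log2|A_typical| = nH = 164 * 0.519 = 85.116, so |A_typical| ~ 2^85.116 = 4.192e+25

4.192e+25


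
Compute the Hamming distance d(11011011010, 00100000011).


Count differing positions: ^ ^ ^ ^ ^ . ^ ^ . . ^ = 8 differences

8


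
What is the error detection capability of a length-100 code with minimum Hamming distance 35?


Detection capability = d_min - 1 = 35 - 1 = 34

34 errors


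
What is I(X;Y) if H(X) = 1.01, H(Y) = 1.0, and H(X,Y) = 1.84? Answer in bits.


I(X;Y) = H(X) + H(Y) - H(X,Y) = 1.01 + 1.0 - 1.84 = 0.17

0.17 bits


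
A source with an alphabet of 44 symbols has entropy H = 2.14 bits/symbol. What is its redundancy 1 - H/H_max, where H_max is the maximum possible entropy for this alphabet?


H_max = log2(K) = log2(44) = 5.4594 bits/symbol. Redundancy = 1 - H/H_max = 1 - 2.14/5.4594 = 1 - 0.392 = 0.608

0.608


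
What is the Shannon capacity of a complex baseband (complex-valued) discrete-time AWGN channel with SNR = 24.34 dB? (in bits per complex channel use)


SNR_linear = 10^(24.34/10) = 271.6439; C = log2(1 + SNR_linear) = log2(1 + 271.6439) = 8.0909

8.0909 bits/channel use
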